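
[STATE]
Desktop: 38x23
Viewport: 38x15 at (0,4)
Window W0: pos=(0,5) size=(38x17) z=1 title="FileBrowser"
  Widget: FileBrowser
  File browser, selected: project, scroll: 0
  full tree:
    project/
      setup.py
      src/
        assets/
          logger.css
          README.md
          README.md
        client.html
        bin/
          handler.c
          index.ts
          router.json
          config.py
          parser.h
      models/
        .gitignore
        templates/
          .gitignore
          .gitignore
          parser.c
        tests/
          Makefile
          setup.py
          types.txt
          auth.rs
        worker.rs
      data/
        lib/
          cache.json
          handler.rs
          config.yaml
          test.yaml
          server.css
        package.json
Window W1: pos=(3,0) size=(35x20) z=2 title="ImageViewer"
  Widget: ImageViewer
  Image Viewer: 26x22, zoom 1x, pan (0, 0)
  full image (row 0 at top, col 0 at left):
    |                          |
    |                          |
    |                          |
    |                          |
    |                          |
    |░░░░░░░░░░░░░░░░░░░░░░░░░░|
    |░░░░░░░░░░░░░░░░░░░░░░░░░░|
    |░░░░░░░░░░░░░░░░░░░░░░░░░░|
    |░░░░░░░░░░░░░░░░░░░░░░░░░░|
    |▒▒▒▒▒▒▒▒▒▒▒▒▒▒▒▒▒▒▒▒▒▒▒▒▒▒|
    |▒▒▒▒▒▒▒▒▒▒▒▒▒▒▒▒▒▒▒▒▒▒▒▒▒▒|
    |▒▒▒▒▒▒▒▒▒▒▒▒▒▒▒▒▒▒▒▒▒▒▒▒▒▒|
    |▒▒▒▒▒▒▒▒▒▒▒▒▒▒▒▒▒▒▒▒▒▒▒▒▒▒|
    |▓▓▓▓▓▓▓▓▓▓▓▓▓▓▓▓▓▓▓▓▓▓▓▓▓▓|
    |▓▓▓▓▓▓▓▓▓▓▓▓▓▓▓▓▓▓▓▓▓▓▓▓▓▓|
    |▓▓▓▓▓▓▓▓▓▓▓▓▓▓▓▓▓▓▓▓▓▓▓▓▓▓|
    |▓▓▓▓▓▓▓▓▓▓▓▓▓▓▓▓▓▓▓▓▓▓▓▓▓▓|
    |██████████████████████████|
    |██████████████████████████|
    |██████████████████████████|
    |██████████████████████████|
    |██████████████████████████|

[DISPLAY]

   ┃                                 ┃
┏━━┃                                 ┃
┃ F┃                                 ┃
┠──┃                                 ┃
┃> ┃░░░░░░░░░░░░░░░░░░░░░░░░░░       ┃
┃  ┃░░░░░░░░░░░░░░░░░░░░░░░░░░       ┃
┃  ┃░░░░░░░░░░░░░░░░░░░░░░░░░░       ┃
┃  ┃░░░░░░░░░░░░░░░░░░░░░░░░░░       ┃
┃  ┃▒▒▒▒▒▒▒▒▒▒▒▒▒▒▒▒▒▒▒▒▒▒▒▒▒▒       ┃
┃  ┃▒▒▒▒▒▒▒▒▒▒▒▒▒▒▒▒▒▒▒▒▒▒▒▒▒▒       ┃
┃  ┃▒▒▒▒▒▒▒▒▒▒▒▒▒▒▒▒▒▒▒▒▒▒▒▒▒▒       ┃
┃  ┃▒▒▒▒▒▒▒▒▒▒▒▒▒▒▒▒▒▒▒▒▒▒▒▒▒▒       ┃
┃  ┃▓▓▓▓▓▓▓▓▓▓▓▓▓▓▓▓▓▓▓▓▓▓▓▓▓▓       ┃
┃  ┃▓▓▓▓▓▓▓▓▓▓▓▓▓▓▓▓▓▓▓▓▓▓▓▓▓▓       ┃
┃  ┃▓▓▓▓▓▓▓▓▓▓▓▓▓▓▓▓▓▓▓▓▓▓▓▓▓▓       ┃


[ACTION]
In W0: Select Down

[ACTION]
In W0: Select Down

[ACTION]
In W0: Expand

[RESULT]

   ┃                                 ┃
┏━━┃                                 ┃
┃ F┃                                 ┃
┠──┃                                 ┃
┃  ┃░░░░░░░░░░░░░░░░░░░░░░░░░░       ┃
┃  ┃░░░░░░░░░░░░░░░░░░░░░░░░░░       ┃
┃  ┃░░░░░░░░░░░░░░░░░░░░░░░░░░       ┃
┃  ┃░░░░░░░░░░░░░░░░░░░░░░░░░░       ┃
┃  ┃▒▒▒▒▒▒▒▒▒▒▒▒▒▒▒▒▒▒▒▒▒▒▒▒▒▒       ┃
┃  ┃▒▒▒▒▒▒▒▒▒▒▒▒▒▒▒▒▒▒▒▒▒▒▒▒▒▒       ┃
┃  ┃▒▒▒▒▒▒▒▒▒▒▒▒▒▒▒▒▒▒▒▒▒▒▒▒▒▒       ┃
┃  ┃▒▒▒▒▒▒▒▒▒▒▒▒▒▒▒▒▒▒▒▒▒▒▒▒▒▒       ┃
┃  ┃▓▓▓▓▓▓▓▓▓▓▓▓▓▓▓▓▓▓▓▓▓▓▓▓▓▓       ┃
┃  ┃▓▓▓▓▓▓▓▓▓▓▓▓▓▓▓▓▓▓▓▓▓▓▓▓▓▓       ┃
┃  ┃▓▓▓▓▓▓▓▓▓▓▓▓▓▓▓▓▓▓▓▓▓▓▓▓▓▓       ┃


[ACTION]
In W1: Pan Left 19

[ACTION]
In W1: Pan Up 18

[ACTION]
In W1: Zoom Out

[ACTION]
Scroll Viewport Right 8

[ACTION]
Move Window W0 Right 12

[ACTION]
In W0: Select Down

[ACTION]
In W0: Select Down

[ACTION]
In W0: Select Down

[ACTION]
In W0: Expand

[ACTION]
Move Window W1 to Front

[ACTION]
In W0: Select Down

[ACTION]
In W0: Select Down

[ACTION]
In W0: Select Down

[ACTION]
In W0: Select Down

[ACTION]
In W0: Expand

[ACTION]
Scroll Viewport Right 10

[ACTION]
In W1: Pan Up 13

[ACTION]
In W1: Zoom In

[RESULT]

   ┃                                 ┃
┏━━┃                                 ┃
┃ F┃                                 ┃
┠──┃                                 ┃
┃  ┃                                 ┃
┃  ┃                                 ┃
┃  ┃                                 ┃
┃  ┃                                 ┃
┃  ┃                                 ┃
┃  ┃░░░░░░░░░░░░░░░░░░░░░░░░░░░░░░░░░┃
┃  ┃░░░░░░░░░░░░░░░░░░░░░░░░░░░░░░░░░┃
┃  ┃░░░░░░░░░░░░░░░░░░░░░░░░░░░░░░░░░┃
┃  ┃░░░░░░░░░░░░░░░░░░░░░░░░░░░░░░░░░┃
┃  ┃░░░░░░░░░░░░░░░░░░░░░░░░░░░░░░░░░┃
┃  ┃░░░░░░░░░░░░░░░░░░░░░░░░░░░░░░░░░┃


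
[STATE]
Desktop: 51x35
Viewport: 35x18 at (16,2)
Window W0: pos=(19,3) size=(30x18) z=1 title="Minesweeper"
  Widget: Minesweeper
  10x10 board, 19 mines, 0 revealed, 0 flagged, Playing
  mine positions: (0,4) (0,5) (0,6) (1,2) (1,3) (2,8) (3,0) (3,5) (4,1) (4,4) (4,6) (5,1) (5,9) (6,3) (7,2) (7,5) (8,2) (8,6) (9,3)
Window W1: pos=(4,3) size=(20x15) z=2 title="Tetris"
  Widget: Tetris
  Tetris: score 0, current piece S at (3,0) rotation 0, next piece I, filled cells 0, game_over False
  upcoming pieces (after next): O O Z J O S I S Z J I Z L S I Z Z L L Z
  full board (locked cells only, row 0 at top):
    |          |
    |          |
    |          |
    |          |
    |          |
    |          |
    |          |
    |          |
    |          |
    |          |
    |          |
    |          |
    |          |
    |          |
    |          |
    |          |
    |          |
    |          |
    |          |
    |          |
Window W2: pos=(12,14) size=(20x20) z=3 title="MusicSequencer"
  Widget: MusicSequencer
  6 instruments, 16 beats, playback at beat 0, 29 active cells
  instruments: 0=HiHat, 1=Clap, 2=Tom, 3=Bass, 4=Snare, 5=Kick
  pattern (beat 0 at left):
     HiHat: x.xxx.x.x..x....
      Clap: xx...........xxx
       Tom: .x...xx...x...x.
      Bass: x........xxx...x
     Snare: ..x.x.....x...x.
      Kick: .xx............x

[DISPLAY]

                                   
━━━━━━━┓━━━━━━━━━━━━━━━━━━━━━━━━┓  
       ┃esweeper                ┃  
───────┨────────────────────────┨  
       ┃■■■■■■                  ┃  
       ┃■■■■■■                  ┃  
       ┃■■■■■■                  ┃  
       ┃■■■■■■                  ┃  
       ┃■■■■■■                  ┃  
       ┃■■■■■■                  ┃  
       ┃■■■■■■                  ┃  
       ┃■■■■■■                  ┃  
━━━━━━━━━━━━━━━┓                ┃  
sicSequencer   ┃                ┃  
───────────────┨                ┃  
   ▼12345678901┃                ┃  
Hat█·███·█·█··█┃                ┃  
lap██··········┃                ┃  


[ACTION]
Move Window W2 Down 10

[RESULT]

                                   
━━━━━━━┓━━━━━━━━━━━━━━━━━━━━━━━━┓  
       ┃esweeper                ┃  
───────┨────────────────────────┨  
       ┃■■■■■■                  ┃  
       ┃■■■■■■                  ┃  
       ┃■■■■■■                  ┃  
       ┃■■■■■■                  ┃  
       ┃■■■■■■                  ┃  
       ┃■■■■■■                  ┃  
       ┃■■■■■■                  ┃  
       ┃■■■■■■                  ┃  
       ┃■■■■■■                  ┃  
━━━━━━━━━━━━━━━┓                ┃  
sicSequencer   ┃                ┃  
───────────────┨                ┃  
   ▼12345678901┃                ┃  
Hat█·███·█·█··█┃                ┃  


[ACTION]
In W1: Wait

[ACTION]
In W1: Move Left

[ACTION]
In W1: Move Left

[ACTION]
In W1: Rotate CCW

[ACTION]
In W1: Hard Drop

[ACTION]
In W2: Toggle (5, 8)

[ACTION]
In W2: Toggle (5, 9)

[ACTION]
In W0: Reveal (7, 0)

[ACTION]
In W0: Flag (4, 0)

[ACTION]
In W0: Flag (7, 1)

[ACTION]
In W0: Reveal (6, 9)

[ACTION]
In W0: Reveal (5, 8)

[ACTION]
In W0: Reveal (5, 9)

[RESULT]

                                   
━━━━━━━┓━━━━━━━━━━━━━━━━━━━━━━━━┓  
       ┃esweeper                ┃  
───────┨────────────────────────┨  
       ┃✹✹✹■■■                  ┃  
       ┃■■■■■■                  ┃  
       ┃■■■■✹■                  ┃  
       ┃■✹■■■■                  ┃  
       ┃✹■✹■■■                  ┃  
       ┃■■■■1✹                  ┃  
       ┃■■■■■1                  ┃  
       ┃■✹■■■■                  ┃  
       ┃■■✹■■■                  ┃  
━━━━━━━━━━━━━━━┓                ┃  
sicSequencer   ┃                ┃  
───────────────┨                ┃  
   ▼12345678901┃                ┃  
Hat█·███·█·█··█┃                ┃  


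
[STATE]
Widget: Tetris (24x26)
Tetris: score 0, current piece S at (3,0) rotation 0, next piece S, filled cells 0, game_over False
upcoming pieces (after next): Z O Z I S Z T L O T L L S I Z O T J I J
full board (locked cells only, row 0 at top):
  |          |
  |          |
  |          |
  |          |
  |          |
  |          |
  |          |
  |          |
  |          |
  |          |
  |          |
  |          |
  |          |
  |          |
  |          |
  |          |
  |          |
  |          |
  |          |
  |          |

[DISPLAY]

    ░░    │Next:        
   ░░     │ ░░          
          │░░           
          │             
          │             
          │             
          │Score:       
          │0            
          │             
          │             
          │             
          │             
          │             
          │             
          │             
          │             
          │             
          │             
          │             
          │             
          │             
          │             
          │             
          │             
          │             
          │             


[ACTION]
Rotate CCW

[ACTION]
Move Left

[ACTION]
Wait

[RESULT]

          │Next:        
  ░       │ ░░          
  ░░      │░░           
   ░      │             
          │             
          │             
          │Score:       
          │0            
          │             
          │             
          │             
          │             
          │             
          │             
          │             
          │             
          │             
          │             
          │             
          │             
          │             
          │             
          │             
          │             
          │             
          │             


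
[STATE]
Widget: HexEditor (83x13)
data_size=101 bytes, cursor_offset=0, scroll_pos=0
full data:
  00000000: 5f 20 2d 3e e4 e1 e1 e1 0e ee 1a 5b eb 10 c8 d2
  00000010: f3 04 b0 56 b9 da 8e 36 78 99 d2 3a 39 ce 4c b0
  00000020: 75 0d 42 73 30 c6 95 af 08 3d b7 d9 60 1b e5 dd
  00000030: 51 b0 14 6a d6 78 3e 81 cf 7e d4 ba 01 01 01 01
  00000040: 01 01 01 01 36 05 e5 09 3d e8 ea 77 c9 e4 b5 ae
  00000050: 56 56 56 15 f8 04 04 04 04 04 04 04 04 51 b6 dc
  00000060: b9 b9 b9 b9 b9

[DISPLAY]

00000000  5F 20 2d 3e e4 e1 e1 e1  0e ee 1a 5b eb 10 c8 d2  |_ ->.......[....|     
00000010  f3 04 b0 56 b9 da 8e 36  78 99 d2 3a 39 ce 4c b0  |...V...6x..:9.L.|     
00000020  75 0d 42 73 30 c6 95 af  08 3d b7 d9 60 1b e5 dd  |u.Bs0....=..`...|     
00000030  51 b0 14 6a d6 78 3e 81  cf 7e d4 ba 01 01 01 01  |Q..j.x>..~......|     
00000040  01 01 01 01 36 05 e5 09  3d e8 ea 77 c9 e4 b5 ae  |....6...=..w....|     
00000050  56 56 56 15 f8 04 04 04  04 04 04 04 04 51 b6 dc  |VVV..........Q..|     
00000060  b9 b9 b9 b9 b9                                    |.....           |     
                                                                                   
                                                                                   
                                                                                   
                                                                                   
                                                                                   
                                                                                   


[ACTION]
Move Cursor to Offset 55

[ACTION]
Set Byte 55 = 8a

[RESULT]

00000000  5f 20 2d 3e e4 e1 e1 e1  0e ee 1a 5b eb 10 c8 d2  |_ ->.......[....|     
00000010  f3 04 b0 56 b9 da 8e 36  78 99 d2 3a 39 ce 4c b0  |...V...6x..:9.L.|     
00000020  75 0d 42 73 30 c6 95 af  08 3d b7 d9 60 1b e5 dd  |u.Bs0....=..`...|     
00000030  51 b0 14 6a d6 78 3e 8A  cf 7e d4 ba 01 01 01 01  |Q..j.x>..~......|     
00000040  01 01 01 01 36 05 e5 09  3d e8 ea 77 c9 e4 b5 ae  |....6...=..w....|     
00000050  56 56 56 15 f8 04 04 04  04 04 04 04 04 51 b6 dc  |VVV..........Q..|     
00000060  b9 b9 b9 b9 b9                                    |.....           |     
                                                                                   
                                                                                   
                                                                                   
                                                                                   
                                                                                   
                                                                                   


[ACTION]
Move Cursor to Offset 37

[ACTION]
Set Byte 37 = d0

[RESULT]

00000000  5f 20 2d 3e e4 e1 e1 e1  0e ee 1a 5b eb 10 c8 d2  |_ ->.......[....|     
00000010  f3 04 b0 56 b9 da 8e 36  78 99 d2 3a 39 ce 4c b0  |...V...6x..:9.L.|     
00000020  75 0d 42 73 30 D0 95 af  08 3d b7 d9 60 1b e5 dd  |u.Bs0....=..`...|     
00000030  51 b0 14 6a d6 78 3e 8a  cf 7e d4 ba 01 01 01 01  |Q..j.x>..~......|     
00000040  01 01 01 01 36 05 e5 09  3d e8 ea 77 c9 e4 b5 ae  |....6...=..w....|     
00000050  56 56 56 15 f8 04 04 04  04 04 04 04 04 51 b6 dc  |VVV..........Q..|     
00000060  b9 b9 b9 b9 b9                                    |.....           |     
                                                                                   
                                                                                   
                                                                                   
                                                                                   
                                                                                   
                                                                                   


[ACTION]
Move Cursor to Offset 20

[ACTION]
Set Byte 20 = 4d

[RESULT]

00000000  5f 20 2d 3e e4 e1 e1 e1  0e ee 1a 5b eb 10 c8 d2  |_ ->.......[....|     
00000010  f3 04 b0 56 4D da 8e 36  78 99 d2 3a 39 ce 4c b0  |...VM..6x..:9.L.|     
00000020  75 0d 42 73 30 d0 95 af  08 3d b7 d9 60 1b e5 dd  |u.Bs0....=..`...|     
00000030  51 b0 14 6a d6 78 3e 8a  cf 7e d4 ba 01 01 01 01  |Q..j.x>..~......|     
00000040  01 01 01 01 36 05 e5 09  3d e8 ea 77 c9 e4 b5 ae  |....6...=..w....|     
00000050  56 56 56 15 f8 04 04 04  04 04 04 04 04 51 b6 dc  |VVV..........Q..|     
00000060  b9 b9 b9 b9 b9                                    |.....           |     
                                                                                   
                                                                                   
                                                                                   
                                                                                   
                                                                                   
                                                                                   


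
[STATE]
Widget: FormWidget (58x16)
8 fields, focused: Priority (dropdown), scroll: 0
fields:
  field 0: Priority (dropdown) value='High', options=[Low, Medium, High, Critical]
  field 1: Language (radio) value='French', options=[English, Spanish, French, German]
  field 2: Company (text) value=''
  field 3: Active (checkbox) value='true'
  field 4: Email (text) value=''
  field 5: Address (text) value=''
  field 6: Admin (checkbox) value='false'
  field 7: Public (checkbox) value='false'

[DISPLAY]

> Priority:   [High                                     ▼]
  Language:   ( ) English  ( ) Spanish  (●) French  ( ) Ge
  Company:    [                                          ]
  Active:     [x]                                         
  Email:      [                                          ]
  Address:    [                                          ]
  Admin:      [ ]                                         
  Public:     [ ]                                         
                                                          
                                                          
                                                          
                                                          
                                                          
                                                          
                                                          
                                                          


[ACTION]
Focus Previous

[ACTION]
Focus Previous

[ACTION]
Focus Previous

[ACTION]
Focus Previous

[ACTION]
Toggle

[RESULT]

  Priority:   [High                                     ▼]
  Language:   ( ) English  ( ) Spanish  (●) French  ( ) Ge
  Company:    [                                          ]
  Active:     [x]                                         
> Email:      [                                          ]
  Address:    [                                          ]
  Admin:      [ ]                                         
  Public:     [ ]                                         
                                                          
                                                          
                                                          
                                                          
                                                          
                                                          
                                                          
                                                          


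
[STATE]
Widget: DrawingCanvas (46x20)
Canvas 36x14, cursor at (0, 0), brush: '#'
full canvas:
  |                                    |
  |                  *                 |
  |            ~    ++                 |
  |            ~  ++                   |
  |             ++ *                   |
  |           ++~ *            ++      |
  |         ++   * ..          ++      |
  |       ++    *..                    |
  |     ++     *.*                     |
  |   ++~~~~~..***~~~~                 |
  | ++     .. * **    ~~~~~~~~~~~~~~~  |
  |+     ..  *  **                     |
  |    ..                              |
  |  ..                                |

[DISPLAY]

+                                             
                  *                           
            ~    ++                           
            ~  ++                             
             ++ *                             
           ++~ *            ++                
         ++   * ..          ++                
       ++    *..                              
     ++     *.*                               
   ++~~~~~..***~~~~                           
 ++     .. * **    ~~~~~~~~~~~~~~~            
+     ..  *  **                               
    ..                                        
  ..                                          
                                              
                                              
                                              
                                              
                                              
                                              


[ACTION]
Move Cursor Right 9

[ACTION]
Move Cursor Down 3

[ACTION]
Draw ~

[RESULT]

                                              
                  *                           
            ~    ++                           
         ~  ~  ++                             
             ++ *                             
           ++~ *            ++                
         ++   * ..          ++                
       ++    *..                              
     ++     *.*                               
   ++~~~~~..***~~~~                           
 ++     .. * **    ~~~~~~~~~~~~~~~            
+     ..  *  **                               
    ..                                        
  ..                                          
                                              
                                              
                                              
                                              
                                              
                                              


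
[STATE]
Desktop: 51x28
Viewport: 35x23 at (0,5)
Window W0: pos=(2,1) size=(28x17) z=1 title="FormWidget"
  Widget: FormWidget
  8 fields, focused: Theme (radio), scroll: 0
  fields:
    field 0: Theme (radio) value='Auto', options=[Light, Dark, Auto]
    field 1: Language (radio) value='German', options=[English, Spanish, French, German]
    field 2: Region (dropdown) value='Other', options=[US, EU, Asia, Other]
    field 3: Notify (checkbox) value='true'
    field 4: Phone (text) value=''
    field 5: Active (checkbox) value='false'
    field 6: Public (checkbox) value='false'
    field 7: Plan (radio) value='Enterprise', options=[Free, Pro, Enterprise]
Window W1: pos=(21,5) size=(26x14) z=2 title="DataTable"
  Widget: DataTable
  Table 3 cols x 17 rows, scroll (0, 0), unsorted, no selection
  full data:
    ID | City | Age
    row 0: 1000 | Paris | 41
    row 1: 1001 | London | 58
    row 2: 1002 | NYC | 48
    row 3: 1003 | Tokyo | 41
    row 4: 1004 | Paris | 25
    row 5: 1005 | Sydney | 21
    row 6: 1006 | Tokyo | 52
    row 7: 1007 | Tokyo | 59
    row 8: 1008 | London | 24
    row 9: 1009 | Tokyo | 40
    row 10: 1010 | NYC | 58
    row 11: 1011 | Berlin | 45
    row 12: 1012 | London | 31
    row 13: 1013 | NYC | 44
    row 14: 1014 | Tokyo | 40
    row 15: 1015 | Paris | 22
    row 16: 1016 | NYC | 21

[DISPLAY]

  ┃  Language:   ( ) ┏━━━━━━━━━━━━━
  ┃  Region:     [Oth┃ DataTable   
  ┃  Notify:     [x] ┠─────────────
  ┃  Phone:      [   ┃ID  │City  │A
  ┃  Active:     [ ] ┃────┼──────┼─
  ┃  Public:     [ ] ┃1000│Paris │4
  ┃  Plan:       ( ) ┃1001│London│5
  ┃                  ┃1002│NYC   │4
  ┃                  ┃1003│Tokyo │4
  ┃                  ┃1004│Paris │2
  ┃                  ┃1005│Sydney│2
  ┃                  ┃1006│Tokyo │5
  ┗━━━━━━━━━━━━━━━━━━┃1007│Tokyo │5
                     ┗━━━━━━━━━━━━━
                                   
                                   
                                   
                                   
                                   
                                   
                                   
                                   
                                   


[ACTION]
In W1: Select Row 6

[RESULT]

  ┃  Language:   ( ) ┏━━━━━━━━━━━━━
  ┃  Region:     [Oth┃ DataTable   
  ┃  Notify:     [x] ┠─────────────
  ┃  Phone:      [   ┃ID  │City  │A
  ┃  Active:     [ ] ┃────┼──────┼─
  ┃  Public:     [ ] ┃1000│Paris │4
  ┃  Plan:       ( ) ┃1001│London│5
  ┃                  ┃1002│NYC   │4
  ┃                  ┃1003│Tokyo │4
  ┃                  ┃1004│Paris │2
  ┃                  ┃1005│Sydney│2
  ┃                  ┃>006│Tokyo │5
  ┗━━━━━━━━━━━━━━━━━━┃1007│Tokyo │5
                     ┗━━━━━━━━━━━━━
                                   
                                   
                                   
                                   
                                   
                                   
                                   
                                   
                                   


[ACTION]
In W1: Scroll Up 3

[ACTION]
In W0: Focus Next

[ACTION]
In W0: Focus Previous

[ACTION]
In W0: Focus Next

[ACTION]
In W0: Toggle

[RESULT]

  ┃> Language:   ( ) ┏━━━━━━━━━━━━━
  ┃  Region:     [Oth┃ DataTable   
  ┃  Notify:     [x] ┠─────────────
  ┃  Phone:      [   ┃ID  │City  │A
  ┃  Active:     [ ] ┃────┼──────┼─
  ┃  Public:     [ ] ┃1000│Paris │4
  ┃  Plan:       ( ) ┃1001│London│5
  ┃                  ┃1002│NYC   │4
  ┃                  ┃1003│Tokyo │4
  ┃                  ┃1004│Paris │2
  ┃                  ┃1005│Sydney│2
  ┃                  ┃>006│Tokyo │5
  ┗━━━━━━━━━━━━━━━━━━┃1007│Tokyo │5
                     ┗━━━━━━━━━━━━━
                                   
                                   
                                   
                                   
                                   
                                   
                                   
                                   
                                   


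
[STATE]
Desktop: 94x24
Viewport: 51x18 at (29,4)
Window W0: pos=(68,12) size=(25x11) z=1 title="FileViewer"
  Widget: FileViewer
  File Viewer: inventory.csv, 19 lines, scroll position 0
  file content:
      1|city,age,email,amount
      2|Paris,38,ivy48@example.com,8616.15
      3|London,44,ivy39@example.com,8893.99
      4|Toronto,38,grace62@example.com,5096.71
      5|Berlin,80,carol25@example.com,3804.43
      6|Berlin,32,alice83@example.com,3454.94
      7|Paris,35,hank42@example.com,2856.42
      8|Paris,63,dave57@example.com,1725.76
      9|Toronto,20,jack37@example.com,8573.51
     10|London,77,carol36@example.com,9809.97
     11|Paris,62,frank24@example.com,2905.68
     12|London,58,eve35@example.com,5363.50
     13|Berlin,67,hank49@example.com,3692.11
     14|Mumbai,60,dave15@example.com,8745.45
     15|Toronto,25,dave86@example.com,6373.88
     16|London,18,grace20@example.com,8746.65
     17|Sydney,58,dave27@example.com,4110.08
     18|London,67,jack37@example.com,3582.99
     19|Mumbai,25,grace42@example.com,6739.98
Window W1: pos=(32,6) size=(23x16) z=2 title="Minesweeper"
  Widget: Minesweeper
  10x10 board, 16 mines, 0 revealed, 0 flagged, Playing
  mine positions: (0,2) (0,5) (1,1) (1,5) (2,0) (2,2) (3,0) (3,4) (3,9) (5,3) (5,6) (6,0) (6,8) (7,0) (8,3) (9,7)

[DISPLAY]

                                                   
                                                   
   ┏━━━━━━━━━━━━━━━━━━━━━┓                         
   ┃ Minesweeper         ┃                         
   ┠─────────────────────┨                         
   ┃■■■■■■■■■■           ┃                         
   ┃■■■■■■■■■■           ┃                         
   ┃■■■■■■■■■■           ┃                         
   ┃■■■■■■■■■■           ┃             ┏━━━━━━━━━━━
   ┃■■■■■■■■■■           ┃             ┃ FileViewer
   ┃■■■■■■■■■■           ┃             ┠───────────
   ┃■■■■■■■■■■           ┃             ┃city,age,em
   ┃■■■■■■■■■■           ┃             ┃Paris,38,iv
   ┃■■■■■■■■■■           ┃             ┃London,44,i
   ┃■■■■■■■■■■           ┃             ┃Toronto,38,
   ┃                     ┃             ┃Berlin,80,c
   ┃                     ┃             ┃Berlin,32,a
   ┗━━━━━━━━━━━━━━━━━━━━━┛             ┃Paris,35,ha


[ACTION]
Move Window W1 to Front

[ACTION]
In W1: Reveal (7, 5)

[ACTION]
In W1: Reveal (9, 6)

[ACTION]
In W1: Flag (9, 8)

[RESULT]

                                                   
                                                   
   ┏━━━━━━━━━━━━━━━━━━━━━┓                         
   ┃ Minesweeper         ┃                         
   ┠─────────────────────┨                         
   ┃■■■■■■■■■■           ┃                         
   ┃■■■■■■■■■■           ┃                         
   ┃■■■■■■■■■■           ┃                         
   ┃■■■■■■■■■■           ┃             ┏━━━━━━━━━━━
   ┃■■■■■■■■■■           ┃             ┃ FileViewer
   ┃■■■■■■■■■■           ┃             ┠───────────
   ┃■■■■1112■■           ┃             ┃city,age,em
   ┃■■■■1  1■■           ┃             ┃Paris,38,iv
   ┃■■■■1 11■■           ┃             ┃London,44,i
   ┃■■■■1 1■⚑■           ┃             ┃Toronto,38,
   ┃                     ┃             ┃Berlin,80,c
   ┃                     ┃             ┃Berlin,32,a
   ┗━━━━━━━━━━━━━━━━━━━━━┛             ┃Paris,35,ha


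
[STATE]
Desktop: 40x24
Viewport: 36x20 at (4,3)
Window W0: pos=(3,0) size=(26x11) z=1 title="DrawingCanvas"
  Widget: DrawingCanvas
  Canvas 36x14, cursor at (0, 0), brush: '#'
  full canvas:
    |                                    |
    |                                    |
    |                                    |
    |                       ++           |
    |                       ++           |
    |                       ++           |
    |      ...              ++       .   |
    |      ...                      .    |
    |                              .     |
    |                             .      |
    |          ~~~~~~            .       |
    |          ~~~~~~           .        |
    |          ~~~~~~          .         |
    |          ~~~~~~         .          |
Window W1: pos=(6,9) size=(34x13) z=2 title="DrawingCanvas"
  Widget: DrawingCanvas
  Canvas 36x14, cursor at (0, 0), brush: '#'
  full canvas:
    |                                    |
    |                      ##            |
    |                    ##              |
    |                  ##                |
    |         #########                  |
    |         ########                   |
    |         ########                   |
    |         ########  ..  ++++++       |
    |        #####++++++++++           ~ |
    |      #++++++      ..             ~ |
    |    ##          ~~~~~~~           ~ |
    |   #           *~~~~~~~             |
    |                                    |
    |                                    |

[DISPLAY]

+                       ┃           
                        ┃           
                        ┃           
                       +┃           
                       +┃           
                       +┃           
  ┏━━━━━━━━━━━━━━━━━━━━━━━━━━━━━━━━┓
━━┃ DrawingCanvas                  ┃
  ┠────────────────────────────────┨
  ┃+                               ┃
  ┃                      ##        ┃
  ┃                    ##          ┃
  ┃                  ##            ┃
  ┃         #########              ┃
  ┃         ########               ┃
  ┃         ########               ┃
  ┃         ########  ..  ++++++   ┃
  ┃        #####++++++++++         ┃
  ┗━━━━━━━━━━━━━━━━━━━━━━━━━━━━━━━━┛
                                    


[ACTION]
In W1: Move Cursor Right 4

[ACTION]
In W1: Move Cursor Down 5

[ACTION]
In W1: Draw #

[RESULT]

+                       ┃           
                        ┃           
                        ┃           
                       +┃           
                       +┃           
                       +┃           
  ┏━━━━━━━━━━━━━━━━━━━━━━━━━━━━━━━━┓
━━┃ DrawingCanvas                  ┃
  ┠────────────────────────────────┨
  ┃                                ┃
  ┃                      ##        ┃
  ┃                    ##          ┃
  ┃                  ##            ┃
  ┃         #########              ┃
  ┃    #    ########               ┃
  ┃         ########               ┃
  ┃         ########  ..  ++++++   ┃
  ┃        #####++++++++++         ┃
  ┗━━━━━━━━━━━━━━━━━━━━━━━━━━━━━━━━┛
                                    


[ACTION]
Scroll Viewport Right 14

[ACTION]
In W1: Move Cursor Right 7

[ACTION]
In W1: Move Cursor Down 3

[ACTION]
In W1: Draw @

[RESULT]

+                       ┃           
                        ┃           
                        ┃           
                       +┃           
                       +┃           
                       +┃           
  ┏━━━━━━━━━━━━━━━━━━━━━━━━━━━━━━━━┓
━━┃ DrawingCanvas                  ┃
  ┠────────────────────────────────┨
  ┃                                ┃
  ┃                      ##        ┃
  ┃                    ##          ┃
  ┃                  ##            ┃
  ┃         #########              ┃
  ┃    #    ########               ┃
  ┃         ########               ┃
  ┃         ########  ..  ++++++   ┃
  ┃        ###@#++++++++++         ┃
  ┗━━━━━━━━━━━━━━━━━━━━━━━━━━━━━━━━┛
                                    


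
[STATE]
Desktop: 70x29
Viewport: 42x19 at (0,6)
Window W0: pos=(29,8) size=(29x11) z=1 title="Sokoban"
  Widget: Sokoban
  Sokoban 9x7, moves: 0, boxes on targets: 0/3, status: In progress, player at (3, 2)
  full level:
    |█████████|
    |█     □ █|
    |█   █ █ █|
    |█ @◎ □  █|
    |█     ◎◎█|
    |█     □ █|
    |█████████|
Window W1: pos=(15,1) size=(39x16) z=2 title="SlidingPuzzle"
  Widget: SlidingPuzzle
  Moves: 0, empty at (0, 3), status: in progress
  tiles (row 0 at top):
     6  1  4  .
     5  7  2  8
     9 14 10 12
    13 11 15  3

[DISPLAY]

               ┃├────┼────┼────┼────┤     
               ┃│  5 │  7 │  2 │  8 │     
               ┃├────┼────┼────┼────┤     
               ┃│  9 │ 14 │ 10 │ 12 │     
               ┃├────┼────┼────┼────┤     
               ┃│ 13 │ 11 │ 15 │  3 │     
               ┃└────┴────┴────┴────┘     
               ┃Moves: 0                  
               ┃                          
               ┃                          
               ┗━━━━━━━━━━━━━━━━━━━━━━━━━━
                             ┃█████████   
                             ┗━━━━━━━━━━━━
                                          
                                          
                                          
                                          
                                          
                                          


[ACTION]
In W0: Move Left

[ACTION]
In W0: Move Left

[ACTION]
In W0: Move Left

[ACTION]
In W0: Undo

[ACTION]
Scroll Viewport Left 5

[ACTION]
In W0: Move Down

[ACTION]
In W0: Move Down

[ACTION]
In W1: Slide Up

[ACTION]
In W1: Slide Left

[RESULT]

               ┃├────┼────┼────┼────┤     
               ┃│  5 │  7 │  2 │    │     
               ┃├────┼────┼────┼────┤     
               ┃│  9 │ 14 │ 10 │ 12 │     
               ┃├────┼────┼────┼────┤     
               ┃│ 13 │ 11 │ 15 │  3 │     
               ┃└────┴────┴────┴────┘     
               ┃Moves: 1                  
               ┃                          
               ┃                          
               ┗━━━━━━━━━━━━━━━━━━━━━━━━━━
                             ┃█████████   
                             ┗━━━━━━━━━━━━
                                          
                                          
                                          
                                          
                                          
                                          
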